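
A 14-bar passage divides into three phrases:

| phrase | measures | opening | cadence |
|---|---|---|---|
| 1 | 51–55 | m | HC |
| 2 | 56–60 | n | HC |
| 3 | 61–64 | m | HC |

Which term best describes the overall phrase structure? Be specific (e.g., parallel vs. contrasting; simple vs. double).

The final phrase closes with a half cadence, which is not stronger than the preceding half cadence; the 3 phrases lack an overall antecedent–consequent design and so form a phrase group.

phrase group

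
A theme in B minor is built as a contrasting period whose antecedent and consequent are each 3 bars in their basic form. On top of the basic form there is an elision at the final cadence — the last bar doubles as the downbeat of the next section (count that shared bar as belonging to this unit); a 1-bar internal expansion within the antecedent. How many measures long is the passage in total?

Basic contrasting period: 3 + 3 = 6 bars.
6 (basic form) + 1 (internal expansion) = 7.
The elision shares a bar with the next section but does not change this unit's count.

7 measures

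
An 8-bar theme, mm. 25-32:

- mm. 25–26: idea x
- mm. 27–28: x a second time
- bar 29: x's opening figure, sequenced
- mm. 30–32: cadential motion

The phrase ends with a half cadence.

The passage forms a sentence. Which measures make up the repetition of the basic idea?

measures 27–28

The presentation of a sentence is the basic idea (mm. 25-26) plus its repetition (mm. 27–28); the repetition of the basic idea is therefore mm. 27-28.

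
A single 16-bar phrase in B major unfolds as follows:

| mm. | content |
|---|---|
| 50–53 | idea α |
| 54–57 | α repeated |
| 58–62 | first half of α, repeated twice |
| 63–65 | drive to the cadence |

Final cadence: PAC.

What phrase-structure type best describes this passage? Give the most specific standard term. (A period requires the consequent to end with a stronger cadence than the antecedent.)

Basic idea (bars 50-53) + its repetition (measures 54–57) form the presentation; fragmentation and cadence (measures 58–65) form the continuation — the 16-bar whole is a sentence.

sentence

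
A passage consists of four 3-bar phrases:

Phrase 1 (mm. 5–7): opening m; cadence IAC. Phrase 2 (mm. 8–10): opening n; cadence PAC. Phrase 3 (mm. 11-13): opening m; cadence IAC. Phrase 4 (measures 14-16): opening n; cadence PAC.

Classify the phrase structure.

repeated period

The cadence pattern IAC–PAC–IAC–PAC is weak–strong twice, and phrases 3–4 restate phrases 1–2: a period heard twice, not a double period (which would end weakly at phrase 2).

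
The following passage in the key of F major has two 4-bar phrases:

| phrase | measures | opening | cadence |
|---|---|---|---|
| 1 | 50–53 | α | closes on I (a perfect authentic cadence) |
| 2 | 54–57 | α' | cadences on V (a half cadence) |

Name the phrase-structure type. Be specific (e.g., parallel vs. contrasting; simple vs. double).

The second phrase closes with a half cadence, which is not stronger than the first phrase's perfect authentic cadence; without a weak→strong cadential pair there is no antecedent–consequent relationship, so this is a phrase group rather than a period.

phrase group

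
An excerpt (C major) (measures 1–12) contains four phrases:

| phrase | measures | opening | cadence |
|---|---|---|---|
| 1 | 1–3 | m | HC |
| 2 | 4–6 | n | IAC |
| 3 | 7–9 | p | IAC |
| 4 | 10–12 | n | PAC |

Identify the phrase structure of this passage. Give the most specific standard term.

Four phrases in two halves: the first half (mm. 1–6) ends with an imperfect authentic cadence, the second (mm. 7–12) with a perfect authentic cadence — a large antecedent–consequent pair, i.e. a double period.
Phrase 3 begins with different material from phrase 1, making it contrasting.

contrasting double period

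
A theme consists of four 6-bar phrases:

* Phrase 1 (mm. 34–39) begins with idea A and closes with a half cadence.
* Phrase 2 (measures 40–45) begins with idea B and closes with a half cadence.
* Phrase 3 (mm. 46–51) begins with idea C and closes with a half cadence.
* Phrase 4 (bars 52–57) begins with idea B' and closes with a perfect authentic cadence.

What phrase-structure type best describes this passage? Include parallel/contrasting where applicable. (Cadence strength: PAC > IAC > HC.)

contrasting double period

Four phrases in two halves: the first half (mm. 34–45) ends with a half cadence, the second (mm. 46–57) with a perfect authentic cadence — a large antecedent–consequent pair, i.e. a double period.
Phrase 3 begins with different material from phrase 1, making it contrasting.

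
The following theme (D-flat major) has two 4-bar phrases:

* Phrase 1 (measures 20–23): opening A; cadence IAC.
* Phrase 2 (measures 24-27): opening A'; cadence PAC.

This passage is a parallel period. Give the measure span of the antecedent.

measures 20–23

The antecedent is the phrase ending with the weaker cadence (imperfect authentic cadence, phrase 1) and the consequent the one ending more conclusively (perfect authentic cadence, phrase 2); the antecedent is measures 20–23.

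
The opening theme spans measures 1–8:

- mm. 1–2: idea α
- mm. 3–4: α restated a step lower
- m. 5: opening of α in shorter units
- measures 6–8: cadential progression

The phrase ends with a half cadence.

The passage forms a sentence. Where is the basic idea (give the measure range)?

The presentation of a sentence is the basic idea (bars 1–2) plus its repetition (bars 3-4); the basic idea is therefore mm. 1–2.

measures 1–2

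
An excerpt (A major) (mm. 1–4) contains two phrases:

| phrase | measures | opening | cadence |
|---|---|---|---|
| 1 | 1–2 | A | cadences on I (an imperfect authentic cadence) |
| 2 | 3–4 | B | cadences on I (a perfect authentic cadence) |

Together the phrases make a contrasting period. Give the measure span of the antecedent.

The phrase ending with the weaker cadence (imperfect authentic cadence) is the antecedent; the one ending more conclusively (perfect authentic cadence) is the consequent. The antecedent is measures 1–2.

measures 1–2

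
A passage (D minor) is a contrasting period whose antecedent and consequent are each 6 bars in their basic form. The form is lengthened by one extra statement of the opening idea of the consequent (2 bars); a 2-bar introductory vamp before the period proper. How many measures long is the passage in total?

16 measures

Basic contrasting period: 6 + 6 = 12 bars.
12 (basic form) + 2 (extra statement) + 2 (introduction) = 16.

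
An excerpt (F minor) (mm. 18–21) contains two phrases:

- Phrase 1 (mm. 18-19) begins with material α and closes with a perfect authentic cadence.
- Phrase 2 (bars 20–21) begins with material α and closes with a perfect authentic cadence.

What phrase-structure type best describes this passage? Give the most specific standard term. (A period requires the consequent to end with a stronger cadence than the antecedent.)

repeated phrase

Both phrases have the same opening (α) and the same cadence (perfect authentic cadence): the second is a restatement, not a consequent, so this is a repeated phrase rather than a period.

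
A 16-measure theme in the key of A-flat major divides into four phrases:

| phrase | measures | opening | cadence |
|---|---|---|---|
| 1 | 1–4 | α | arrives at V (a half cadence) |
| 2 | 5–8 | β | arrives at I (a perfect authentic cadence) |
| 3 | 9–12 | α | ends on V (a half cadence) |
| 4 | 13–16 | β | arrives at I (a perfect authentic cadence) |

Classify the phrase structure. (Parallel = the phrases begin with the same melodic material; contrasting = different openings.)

The cadence pattern HC–PAC–HC–PAC is weak–strong twice, and phrases 3–4 restate phrases 1–2: a period heard twice, not a double period (which would end weakly at phrase 2).

repeated period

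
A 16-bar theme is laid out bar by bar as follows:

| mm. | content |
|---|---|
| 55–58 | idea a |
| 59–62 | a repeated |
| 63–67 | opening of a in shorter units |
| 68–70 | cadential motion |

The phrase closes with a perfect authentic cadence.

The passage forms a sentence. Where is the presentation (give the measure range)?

measures 55–62

The presentation of a sentence is the basic idea (mm. 55–58) plus its repetition (mm. 59–62); the presentation is therefore mm. 55–62.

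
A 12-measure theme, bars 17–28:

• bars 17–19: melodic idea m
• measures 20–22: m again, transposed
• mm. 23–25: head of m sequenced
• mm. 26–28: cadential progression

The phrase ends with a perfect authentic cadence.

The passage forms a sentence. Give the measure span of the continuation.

measures 23–28

After the presentation (mm. 17–22), the continuation covers the fragmentation through the cadence: mm. 23-28.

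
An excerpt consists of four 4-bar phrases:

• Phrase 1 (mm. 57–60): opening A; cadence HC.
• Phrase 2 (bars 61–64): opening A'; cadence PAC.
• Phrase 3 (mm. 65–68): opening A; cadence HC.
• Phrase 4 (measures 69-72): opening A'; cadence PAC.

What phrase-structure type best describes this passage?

repeated period

The cadence pattern HC–PAC–HC–PAC is weak–strong twice, and phrases 3–4 restate phrases 1–2: a period heard twice, not a double period (which would end weakly at phrase 2).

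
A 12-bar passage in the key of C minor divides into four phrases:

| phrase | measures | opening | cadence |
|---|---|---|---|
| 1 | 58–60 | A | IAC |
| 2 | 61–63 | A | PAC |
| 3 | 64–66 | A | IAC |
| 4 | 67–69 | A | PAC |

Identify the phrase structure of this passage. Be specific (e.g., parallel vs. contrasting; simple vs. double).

repeated period

The cadence pattern IAC–PAC–IAC–PAC is weak–strong twice, and phrases 3–4 restate phrases 1–2: a period heard twice, not a double period (which would end weakly at phrase 2).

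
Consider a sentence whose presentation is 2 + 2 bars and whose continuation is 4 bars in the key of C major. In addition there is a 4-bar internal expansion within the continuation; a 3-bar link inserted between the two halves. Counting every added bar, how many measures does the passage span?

15 measures

Basic sentence: 2 + 2 + 4 = 8 bars.
8 (basic form) + 4 (internal expansion) + 3 (link) = 15.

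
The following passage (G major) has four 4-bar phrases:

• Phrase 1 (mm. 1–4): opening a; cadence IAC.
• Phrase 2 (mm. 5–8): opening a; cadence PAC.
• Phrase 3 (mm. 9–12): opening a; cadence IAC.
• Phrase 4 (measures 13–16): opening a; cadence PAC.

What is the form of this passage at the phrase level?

repeated period

The cadence pattern IAC–PAC–IAC–PAC is weak–strong twice, and phrases 3–4 restate phrases 1–2: a period heard twice, not a double period (which would end weakly at phrase 2).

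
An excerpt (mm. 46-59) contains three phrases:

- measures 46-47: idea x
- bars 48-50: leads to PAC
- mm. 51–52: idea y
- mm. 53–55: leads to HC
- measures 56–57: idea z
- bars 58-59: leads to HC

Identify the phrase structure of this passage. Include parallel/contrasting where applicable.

phrase group

The final phrase closes with a half cadence, which is not stronger than the preceding half cadence; the 3 phrases lack an overall antecedent–consequent design and so form a phrase group.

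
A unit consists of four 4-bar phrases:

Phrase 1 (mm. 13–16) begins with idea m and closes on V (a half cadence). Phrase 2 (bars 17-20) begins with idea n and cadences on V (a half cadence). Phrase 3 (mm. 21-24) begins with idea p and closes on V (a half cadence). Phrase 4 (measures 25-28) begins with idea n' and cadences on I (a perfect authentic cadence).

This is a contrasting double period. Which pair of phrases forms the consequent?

In a double period the first pair of phrases (ending half cadence) is the large antecedent and the second pair (ending perfect authentic cadence) is the large consequent; the consequent is phrases 3 and 4.

phrases 3 and 4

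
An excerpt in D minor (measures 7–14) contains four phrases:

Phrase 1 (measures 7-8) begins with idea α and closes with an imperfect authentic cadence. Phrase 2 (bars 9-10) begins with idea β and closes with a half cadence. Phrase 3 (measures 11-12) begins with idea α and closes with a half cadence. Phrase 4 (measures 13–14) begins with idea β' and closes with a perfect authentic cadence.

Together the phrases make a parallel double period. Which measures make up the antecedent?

In a double period the first pair of phrases (ending half cadence) is the large antecedent and the second pair (ending perfect authentic cadence) is the large consequent; the antecedent is measures 7–10.

measures 7–10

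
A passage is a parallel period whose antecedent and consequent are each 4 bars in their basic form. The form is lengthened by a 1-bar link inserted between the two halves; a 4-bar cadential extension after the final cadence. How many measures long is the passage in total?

13 measures

Basic parallel period: 4 + 4 = 8 bars.
8 (basic form) + 1 (link) + 4 (cadential extension) = 13.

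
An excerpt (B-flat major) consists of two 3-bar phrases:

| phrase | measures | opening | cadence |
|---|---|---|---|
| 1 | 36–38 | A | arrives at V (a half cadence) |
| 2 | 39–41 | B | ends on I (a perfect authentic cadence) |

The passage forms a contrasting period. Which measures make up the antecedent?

measures 36–38

The phrase ending with the weaker cadence (half cadence) is the antecedent; the one ending more conclusively (perfect authentic cadence) is the consequent. The antecedent is measures 36–38.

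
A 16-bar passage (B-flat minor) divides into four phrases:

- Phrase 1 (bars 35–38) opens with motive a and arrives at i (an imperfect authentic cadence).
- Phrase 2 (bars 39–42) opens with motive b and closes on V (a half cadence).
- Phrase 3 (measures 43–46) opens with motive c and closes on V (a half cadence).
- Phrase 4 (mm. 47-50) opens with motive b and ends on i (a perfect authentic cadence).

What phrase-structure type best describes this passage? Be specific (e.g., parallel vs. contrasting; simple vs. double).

Four phrases in two halves: the first half (bars 35-42) ends with a half cadence, the second (bars 43-50) with a perfect authentic cadence — a large antecedent–consequent pair, i.e. a double period.
Phrase 3 begins with different material from phrase 1, making it contrasting.

contrasting double period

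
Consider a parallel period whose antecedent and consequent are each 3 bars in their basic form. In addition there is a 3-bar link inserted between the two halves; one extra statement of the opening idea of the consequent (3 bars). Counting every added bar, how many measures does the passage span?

12 measures

Basic parallel period: 3 + 3 = 6 bars.
6 (basic form) + 3 (link) + 3 (extra statement) = 12.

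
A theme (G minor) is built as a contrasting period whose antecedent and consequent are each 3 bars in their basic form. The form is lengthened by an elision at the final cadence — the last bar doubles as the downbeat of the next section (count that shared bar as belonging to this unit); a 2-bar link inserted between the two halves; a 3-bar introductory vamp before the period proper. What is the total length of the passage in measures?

11 measures

Basic contrasting period: 3 + 3 = 6 bars.
6 (basic form) + 2 (link) + 3 (introduction) = 11.
The elision shares a bar with the next section but does not change this unit's count.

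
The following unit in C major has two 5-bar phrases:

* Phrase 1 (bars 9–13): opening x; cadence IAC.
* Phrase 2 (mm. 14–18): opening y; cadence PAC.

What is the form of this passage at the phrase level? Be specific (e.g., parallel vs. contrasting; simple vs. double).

contrasting period

Phrase 1 ends with an imperfect authentic cadence (weaker) and phrase 2 with a perfect authentic cadence (stronger): antecedent + consequent = a period.
The two phrases open with different material (x / y), so the period is contrasting.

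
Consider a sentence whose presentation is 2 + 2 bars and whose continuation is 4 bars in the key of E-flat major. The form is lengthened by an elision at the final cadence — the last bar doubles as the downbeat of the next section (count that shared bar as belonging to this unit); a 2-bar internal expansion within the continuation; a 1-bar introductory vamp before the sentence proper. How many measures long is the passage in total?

Basic sentence: 2 + 2 + 4 = 8 bars.
8 (basic form) + 2 (internal expansion) + 1 (introduction) = 11.
The elision shares a bar with the next section but does not change this unit's count.

11 measures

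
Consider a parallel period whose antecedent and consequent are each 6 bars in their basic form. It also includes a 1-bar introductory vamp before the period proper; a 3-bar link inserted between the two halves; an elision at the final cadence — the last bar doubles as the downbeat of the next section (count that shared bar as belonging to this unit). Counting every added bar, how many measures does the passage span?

16 measures

Basic parallel period: 6 + 6 = 12 bars.
12 (basic form) + 1 (introduction) + 3 (link) = 16.
The elision shares a bar with the next section but does not change this unit's count.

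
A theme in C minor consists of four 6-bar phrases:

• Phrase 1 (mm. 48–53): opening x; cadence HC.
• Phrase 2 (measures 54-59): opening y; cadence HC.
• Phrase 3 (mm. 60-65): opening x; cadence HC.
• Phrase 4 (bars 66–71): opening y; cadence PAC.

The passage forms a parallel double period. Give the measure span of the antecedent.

In a double period the first pair of phrases (ending half cadence) is the large antecedent and the second pair (ending perfect authentic cadence) is the large consequent; the antecedent is measures 48–59.

measures 48–59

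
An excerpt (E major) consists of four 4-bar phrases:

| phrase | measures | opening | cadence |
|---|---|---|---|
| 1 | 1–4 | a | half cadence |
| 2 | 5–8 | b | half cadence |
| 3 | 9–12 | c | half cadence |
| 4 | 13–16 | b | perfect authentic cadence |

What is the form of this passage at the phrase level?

contrasting double period

Four phrases in two halves: the first half (mm. 1–8) ends with a half cadence, the second (mm. 9–16) with a perfect authentic cadence — a large antecedent–consequent pair, i.e. a double period.
Phrase 3 begins with different material from phrase 1, making it contrasting.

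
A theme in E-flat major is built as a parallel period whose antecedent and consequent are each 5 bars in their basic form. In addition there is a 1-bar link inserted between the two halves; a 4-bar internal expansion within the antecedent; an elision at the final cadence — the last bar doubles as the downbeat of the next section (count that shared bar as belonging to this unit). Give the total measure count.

Basic parallel period: 5 + 5 = 10 bars.
10 (basic form) + 1 (link) + 4 (internal expansion) = 15.
The elision shares a bar with the next section but does not change this unit's count.

15 measures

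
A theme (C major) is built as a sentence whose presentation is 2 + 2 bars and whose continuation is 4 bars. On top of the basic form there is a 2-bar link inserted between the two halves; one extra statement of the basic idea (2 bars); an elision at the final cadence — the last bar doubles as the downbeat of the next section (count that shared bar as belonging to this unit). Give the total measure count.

12 measures

Basic sentence: 2 + 2 + 4 = 8 bars.
8 (basic form) + 2 (link) + 2 (extra statement) = 12.
The elision shares a bar with the next section but does not change this unit's count.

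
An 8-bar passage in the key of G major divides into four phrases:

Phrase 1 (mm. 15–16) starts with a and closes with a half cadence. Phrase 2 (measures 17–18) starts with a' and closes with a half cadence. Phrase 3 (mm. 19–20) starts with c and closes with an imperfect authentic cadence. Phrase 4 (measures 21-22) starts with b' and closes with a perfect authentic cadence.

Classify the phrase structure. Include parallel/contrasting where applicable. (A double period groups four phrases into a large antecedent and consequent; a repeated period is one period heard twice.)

contrasting double period

Four phrases in two halves: the first half (measures 15–18) ends with a half cadence, the second (mm. 19–22) with a perfect authentic cadence — a large antecedent–consequent pair, i.e. a double period.
Phrase 3 begins with different material from phrase 1, making it contrasting.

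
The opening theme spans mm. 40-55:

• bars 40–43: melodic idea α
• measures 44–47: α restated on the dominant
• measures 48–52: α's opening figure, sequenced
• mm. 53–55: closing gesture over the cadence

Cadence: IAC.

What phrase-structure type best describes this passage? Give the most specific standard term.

sentence

Basic idea (measures 40-43) + its repetition (bars 44–47) form the presentation; fragmentation and cadence (bars 48–55) form the continuation — the 16-bar whole is a sentence.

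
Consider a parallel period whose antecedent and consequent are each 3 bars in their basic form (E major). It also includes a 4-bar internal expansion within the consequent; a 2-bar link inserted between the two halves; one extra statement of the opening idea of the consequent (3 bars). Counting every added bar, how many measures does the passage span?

Basic parallel period: 3 + 3 = 6 bars.
6 (basic form) + 4 (internal expansion) + 2 (link) + 3 (extra statement) = 15.

15 measures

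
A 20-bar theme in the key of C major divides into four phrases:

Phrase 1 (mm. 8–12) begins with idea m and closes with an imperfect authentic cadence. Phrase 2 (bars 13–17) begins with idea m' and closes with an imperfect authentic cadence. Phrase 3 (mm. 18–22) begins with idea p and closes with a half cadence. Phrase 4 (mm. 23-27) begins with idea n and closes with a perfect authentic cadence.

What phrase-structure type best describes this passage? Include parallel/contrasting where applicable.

Four phrases in two halves: the first half (mm. 8-17) ends with an imperfect authentic cadence, the second (bars 18-27) with a perfect authentic cadence — a large antecedent–consequent pair, i.e. a double period.
Phrase 3 begins with different material from phrase 1, making it contrasting.

contrasting double period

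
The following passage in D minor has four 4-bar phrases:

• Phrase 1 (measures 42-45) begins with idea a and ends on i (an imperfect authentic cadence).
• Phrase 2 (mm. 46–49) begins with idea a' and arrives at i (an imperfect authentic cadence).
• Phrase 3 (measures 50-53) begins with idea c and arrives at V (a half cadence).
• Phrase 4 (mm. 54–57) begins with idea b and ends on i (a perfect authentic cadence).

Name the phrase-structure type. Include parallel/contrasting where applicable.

Four phrases in two halves: the first half (bars 42–49) ends with an imperfect authentic cadence, the second (mm. 50-57) with a perfect authentic cadence — a large antecedent–consequent pair, i.e. a double period.
Phrase 3 begins with different material from phrase 1, making it contrasting.

contrasting double period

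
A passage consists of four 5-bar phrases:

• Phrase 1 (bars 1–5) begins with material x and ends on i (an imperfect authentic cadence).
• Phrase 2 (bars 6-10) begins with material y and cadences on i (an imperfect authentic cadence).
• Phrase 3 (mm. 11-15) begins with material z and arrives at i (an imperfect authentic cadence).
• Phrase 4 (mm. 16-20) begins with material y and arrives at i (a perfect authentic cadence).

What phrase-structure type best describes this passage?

contrasting double period

Four phrases in two halves: the first half (mm. 1-10) ends with an imperfect authentic cadence, the second (mm. 11–20) with a perfect authentic cadence — a large antecedent–consequent pair, i.e. a double period.
Phrase 3 begins with different material from phrase 1, making it contrasting.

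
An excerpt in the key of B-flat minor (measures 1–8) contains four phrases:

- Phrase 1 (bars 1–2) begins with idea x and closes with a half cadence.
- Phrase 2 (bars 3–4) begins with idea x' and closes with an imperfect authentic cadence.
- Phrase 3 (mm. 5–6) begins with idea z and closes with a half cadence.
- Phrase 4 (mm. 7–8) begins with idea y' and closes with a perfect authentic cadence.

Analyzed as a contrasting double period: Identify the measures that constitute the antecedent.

In a double period the four phrases pair into a large antecedent (phrases 1–2, ending imperfect authentic cadence) and a large consequent (phrases 3–4, ending perfect authentic cadence). The antecedent spans measures 1–4.

measures 1–4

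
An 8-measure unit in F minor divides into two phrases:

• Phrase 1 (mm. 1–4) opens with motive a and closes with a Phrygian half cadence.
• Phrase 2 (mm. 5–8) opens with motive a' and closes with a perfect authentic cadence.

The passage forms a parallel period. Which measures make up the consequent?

measures 5–8

The phrase ending with the weaker cadence (Phrygian half cadence) is the antecedent; the one ending more conclusively (perfect authentic cadence) is the consequent. The consequent is measures 5–8.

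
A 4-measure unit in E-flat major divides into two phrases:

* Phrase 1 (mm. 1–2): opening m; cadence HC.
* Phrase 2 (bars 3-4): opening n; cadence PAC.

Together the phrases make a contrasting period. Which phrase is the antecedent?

phrase 1

The phrase ending with the weaker cadence (half cadence) is the antecedent; the one ending more conclusively (perfect authentic cadence) is the consequent. The antecedent is phrase 1.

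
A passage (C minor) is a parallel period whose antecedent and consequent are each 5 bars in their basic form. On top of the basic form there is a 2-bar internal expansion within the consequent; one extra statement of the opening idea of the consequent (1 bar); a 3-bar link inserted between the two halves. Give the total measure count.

Basic parallel period: 5 + 5 = 10 bars.
10 (basic form) + 2 (internal expansion) + 1 (extra statement) + 3 (link) = 16.

16 measures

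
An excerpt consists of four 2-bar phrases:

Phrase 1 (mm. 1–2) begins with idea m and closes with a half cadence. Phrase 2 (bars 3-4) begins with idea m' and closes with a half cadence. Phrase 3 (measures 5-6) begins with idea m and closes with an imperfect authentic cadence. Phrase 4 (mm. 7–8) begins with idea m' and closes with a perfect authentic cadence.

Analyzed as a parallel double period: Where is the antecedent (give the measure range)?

measures 1–4

In a double period the four phrases pair into a large antecedent (phrases 1–2, ending half cadence) and a large consequent (phrases 3–4, ending perfect authentic cadence). The antecedent spans mm. 1–4.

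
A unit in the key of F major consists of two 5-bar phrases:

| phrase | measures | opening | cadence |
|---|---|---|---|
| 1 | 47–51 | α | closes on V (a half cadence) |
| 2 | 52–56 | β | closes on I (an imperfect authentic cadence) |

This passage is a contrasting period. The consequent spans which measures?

The antecedent is the phrase ending with the weaker cadence (half cadence, phrase 1) and the consequent the one ending more conclusively (imperfect authentic cadence, phrase 2); the consequent is bars 52-56.

measures 52–56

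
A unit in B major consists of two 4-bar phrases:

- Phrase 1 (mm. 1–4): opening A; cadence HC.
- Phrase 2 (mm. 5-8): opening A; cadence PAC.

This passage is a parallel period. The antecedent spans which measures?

measures 1–4

The antecedent is the phrase ending with the weaker cadence (half cadence, phrase 1) and the consequent the one ending more conclusively (perfect authentic cadence, phrase 2); the antecedent is mm. 1–4.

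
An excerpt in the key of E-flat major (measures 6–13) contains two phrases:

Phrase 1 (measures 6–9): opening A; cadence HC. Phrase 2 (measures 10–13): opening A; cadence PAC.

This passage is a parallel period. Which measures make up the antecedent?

measures 6–9

The antecedent is the phrase ending with the weaker cadence (half cadence, phrase 1) and the consequent the one ending more conclusively (perfect authentic cadence, phrase 2); the antecedent is measures 6–9.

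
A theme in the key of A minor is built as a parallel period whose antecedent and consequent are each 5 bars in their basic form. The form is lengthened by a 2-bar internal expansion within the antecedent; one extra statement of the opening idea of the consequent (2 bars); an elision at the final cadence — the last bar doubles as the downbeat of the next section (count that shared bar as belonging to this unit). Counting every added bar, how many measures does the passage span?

Basic parallel period: 5 + 5 = 10 bars.
10 (basic form) + 2 (internal expansion) + 2 (extra statement) = 14.
The elision shares a bar with the next section but does not change this unit's count.

14 measures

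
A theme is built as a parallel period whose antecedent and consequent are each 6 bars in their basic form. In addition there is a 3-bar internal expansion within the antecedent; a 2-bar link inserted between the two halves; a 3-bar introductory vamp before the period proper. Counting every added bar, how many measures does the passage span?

Basic parallel period: 6 + 6 = 12 bars.
12 (basic form) + 3 (internal expansion) + 2 (link) + 3 (introduction) = 20.

20 measures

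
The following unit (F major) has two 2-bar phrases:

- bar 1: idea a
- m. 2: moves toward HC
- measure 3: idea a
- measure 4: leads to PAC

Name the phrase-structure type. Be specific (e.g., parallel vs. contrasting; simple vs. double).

parallel period

Phrase 1 ends with a half cadence (weaker) and phrase 2 with a perfect authentic cadence (stronger): antecedent + consequent = a period.
The two phrases open with the same material (a / a), so the period is parallel.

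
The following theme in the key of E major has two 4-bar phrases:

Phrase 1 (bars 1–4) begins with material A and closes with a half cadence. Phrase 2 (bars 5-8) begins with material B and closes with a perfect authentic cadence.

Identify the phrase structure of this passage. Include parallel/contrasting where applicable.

Phrase 1 ends with a half cadence (weaker) and phrase 2 with a perfect authentic cadence (stronger): antecedent + consequent = a period.
The two phrases open with different material (A / B), so the period is contrasting.

contrasting period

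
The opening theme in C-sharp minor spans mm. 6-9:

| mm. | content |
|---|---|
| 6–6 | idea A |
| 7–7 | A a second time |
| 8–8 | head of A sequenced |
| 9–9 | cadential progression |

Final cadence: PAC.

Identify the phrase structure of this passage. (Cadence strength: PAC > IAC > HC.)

Basic idea (measure 6) + its repetition (measure 7) form the presentation; fragmentation and cadence (measures 8–9) form the continuation — the 4-bar whole is a sentence.

sentence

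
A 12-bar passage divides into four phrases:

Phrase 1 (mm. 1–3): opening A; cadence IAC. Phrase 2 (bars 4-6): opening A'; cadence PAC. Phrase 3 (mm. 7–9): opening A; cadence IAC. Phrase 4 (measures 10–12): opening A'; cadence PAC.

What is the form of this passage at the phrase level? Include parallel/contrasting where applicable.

The cadence pattern IAC–PAC–IAC–PAC is weak–strong twice, and phrases 3–4 restate phrases 1–2: a period heard twice, not a double period (which would end weakly at phrase 2).

repeated period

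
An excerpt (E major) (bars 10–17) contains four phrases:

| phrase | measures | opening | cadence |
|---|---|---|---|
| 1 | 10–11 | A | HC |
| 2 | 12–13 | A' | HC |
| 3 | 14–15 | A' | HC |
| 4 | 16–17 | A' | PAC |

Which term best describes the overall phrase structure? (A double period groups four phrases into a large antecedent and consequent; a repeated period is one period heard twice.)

Four phrases in two halves: the first half (measures 10-13) ends with a half cadence, the second (measures 14–17) with a perfect authentic cadence — a large antecedent–consequent pair, i.e. a double period.
Phrase 3 begins with the same material as phrase 1, making it parallel.

parallel double period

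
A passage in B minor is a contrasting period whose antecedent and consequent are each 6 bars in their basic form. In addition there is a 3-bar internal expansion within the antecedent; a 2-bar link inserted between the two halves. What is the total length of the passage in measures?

Basic contrasting period: 6 + 6 = 12 bars.
12 (basic form) + 3 (internal expansion) + 2 (link) = 17.

17 measures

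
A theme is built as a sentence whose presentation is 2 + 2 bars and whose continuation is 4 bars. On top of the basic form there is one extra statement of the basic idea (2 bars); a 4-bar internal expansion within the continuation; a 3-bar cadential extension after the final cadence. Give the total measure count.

Basic sentence: 2 + 2 + 4 = 8 bars.
8 (basic form) + 2 (extra statement) + 4 (internal expansion) + 3 (cadential extension) = 17.

17 measures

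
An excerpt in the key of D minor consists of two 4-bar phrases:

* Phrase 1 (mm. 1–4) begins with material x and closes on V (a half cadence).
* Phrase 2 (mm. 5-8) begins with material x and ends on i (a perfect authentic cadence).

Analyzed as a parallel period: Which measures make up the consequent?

measures 5–8

The antecedent is the phrase ending with the weaker cadence (half cadence, phrase 1) and the consequent the one ending more conclusively (perfect authentic cadence, phrase 2); the consequent is mm. 5–8.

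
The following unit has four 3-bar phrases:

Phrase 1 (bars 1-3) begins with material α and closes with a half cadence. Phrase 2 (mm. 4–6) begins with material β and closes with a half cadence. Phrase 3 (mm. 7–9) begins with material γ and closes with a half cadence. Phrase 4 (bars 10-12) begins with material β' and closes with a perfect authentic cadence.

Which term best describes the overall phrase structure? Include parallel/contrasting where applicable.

contrasting double period

Four phrases in two halves: the first half (mm. 1–6) ends with a half cadence, the second (bars 7-12) with a perfect authentic cadence — a large antecedent–consequent pair, i.e. a double period.
Phrase 3 begins with different material from phrase 1, making it contrasting.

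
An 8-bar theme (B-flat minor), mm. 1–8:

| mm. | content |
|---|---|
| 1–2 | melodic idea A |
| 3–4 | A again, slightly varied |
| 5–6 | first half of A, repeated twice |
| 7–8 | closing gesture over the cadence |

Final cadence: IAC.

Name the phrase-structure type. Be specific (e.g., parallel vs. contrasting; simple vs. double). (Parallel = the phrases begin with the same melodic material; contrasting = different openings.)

sentence

Basic idea (bars 1–2) + its repetition (measures 3–4) form the presentation; fragmentation and cadence (bars 5–8) form the continuation — the 8-bar whole is a sentence.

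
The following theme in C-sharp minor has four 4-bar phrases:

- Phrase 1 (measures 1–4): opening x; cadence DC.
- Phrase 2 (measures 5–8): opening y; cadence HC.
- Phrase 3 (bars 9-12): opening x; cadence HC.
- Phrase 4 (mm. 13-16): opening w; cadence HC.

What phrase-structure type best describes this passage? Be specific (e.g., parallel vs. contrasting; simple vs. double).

phrase group

Phrase 4 ends with a half cadence, no stronger than phrase 2's half cadence, so the four phrases do not form a double period; nor do phrases 3–4 duplicate 1–2, so it is not a repeated period. With no phrase reaching a conclusive cadence, the passage is a phrase group.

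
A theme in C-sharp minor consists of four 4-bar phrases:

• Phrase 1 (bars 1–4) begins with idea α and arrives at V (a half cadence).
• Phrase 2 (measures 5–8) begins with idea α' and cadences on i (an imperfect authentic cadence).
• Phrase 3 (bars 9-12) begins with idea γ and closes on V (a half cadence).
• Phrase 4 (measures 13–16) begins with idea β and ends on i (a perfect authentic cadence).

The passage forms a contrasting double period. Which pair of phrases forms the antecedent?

phrases 1 and 2

In a double period the first pair of phrases (ending imperfect authentic cadence) is the large antecedent and the second pair (ending perfect authentic cadence) is the large consequent; the antecedent is phrases 1 and 2.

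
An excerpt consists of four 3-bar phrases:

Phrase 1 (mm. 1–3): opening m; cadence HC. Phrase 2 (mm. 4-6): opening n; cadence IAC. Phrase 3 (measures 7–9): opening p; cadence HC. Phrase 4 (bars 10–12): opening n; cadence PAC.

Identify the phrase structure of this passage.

Four phrases in two halves: the first half (mm. 1-6) ends with an imperfect authentic cadence, the second (mm. 7–12) with a perfect authentic cadence — a large antecedent–consequent pair, i.e. a double period.
Phrase 3 begins with different material from phrase 1, making it contrasting.

contrasting double period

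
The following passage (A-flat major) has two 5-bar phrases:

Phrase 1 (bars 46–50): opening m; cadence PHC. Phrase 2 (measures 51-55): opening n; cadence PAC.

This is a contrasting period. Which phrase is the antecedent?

The phrase ending with the weaker cadence (Phrygian half cadence) is the antecedent; the one ending more conclusively (perfect authentic cadence) is the consequent. The antecedent is phrase 1.

phrase 1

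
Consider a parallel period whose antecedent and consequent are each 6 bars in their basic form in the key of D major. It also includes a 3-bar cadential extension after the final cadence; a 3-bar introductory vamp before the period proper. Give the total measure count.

Basic parallel period: 6 + 6 = 12 bars.
12 (basic form) + 3 (cadential extension) + 3 (introduction) = 18.

18 measures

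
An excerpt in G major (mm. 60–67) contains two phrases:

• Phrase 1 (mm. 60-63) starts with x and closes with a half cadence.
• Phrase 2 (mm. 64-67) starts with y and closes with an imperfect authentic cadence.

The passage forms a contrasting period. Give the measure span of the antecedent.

measures 60–63

The phrase ending with the weaker cadence (half cadence) is the antecedent; the one ending more conclusively (imperfect authentic cadence) is the consequent. The antecedent is measures 60–63.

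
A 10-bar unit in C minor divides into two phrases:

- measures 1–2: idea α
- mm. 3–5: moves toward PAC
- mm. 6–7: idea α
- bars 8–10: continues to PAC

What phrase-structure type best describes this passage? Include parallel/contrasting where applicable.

Both phrases have the same opening (α) and the same cadence (perfect authentic cadence): the second is a restatement, not a consequent, so this is a repeated phrase rather than a period.

repeated phrase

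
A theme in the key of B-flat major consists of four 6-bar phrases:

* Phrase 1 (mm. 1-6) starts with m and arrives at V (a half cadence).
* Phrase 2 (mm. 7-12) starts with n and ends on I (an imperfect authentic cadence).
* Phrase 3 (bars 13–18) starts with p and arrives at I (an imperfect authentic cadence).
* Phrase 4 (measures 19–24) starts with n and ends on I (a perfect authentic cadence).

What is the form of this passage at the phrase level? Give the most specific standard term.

contrasting double period

Four phrases in two halves: the first half (measures 1-12) ends with an imperfect authentic cadence, the second (bars 13–24) with a perfect authentic cadence — a large antecedent–consequent pair, i.e. a double period.
Phrase 3 begins with different material from phrase 1, making it contrasting.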